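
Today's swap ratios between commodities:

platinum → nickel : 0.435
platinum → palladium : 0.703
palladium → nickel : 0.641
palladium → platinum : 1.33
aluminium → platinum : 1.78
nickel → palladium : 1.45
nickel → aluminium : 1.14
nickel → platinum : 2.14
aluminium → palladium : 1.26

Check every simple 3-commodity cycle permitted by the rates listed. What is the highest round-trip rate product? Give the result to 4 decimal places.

0.9643

nickel→platinum→palladium→nickel: 2.14 × 0.703 × 0.641 = 0.96433
nickel→aluminium→palladium→nickel: 1.14 × 1.26 × 0.641 = 0.92073
nickel→aluminium→platinum→nickel: 1.14 × 1.78 × 0.435 = 0.88270
nickel→palladium→platinum→nickel: 1.45 × 1.33 × 0.435 = 0.83890
Maximum is nickel→platinum→palladium→nickel at 0.9643; no arbitrage — every cycle loses value.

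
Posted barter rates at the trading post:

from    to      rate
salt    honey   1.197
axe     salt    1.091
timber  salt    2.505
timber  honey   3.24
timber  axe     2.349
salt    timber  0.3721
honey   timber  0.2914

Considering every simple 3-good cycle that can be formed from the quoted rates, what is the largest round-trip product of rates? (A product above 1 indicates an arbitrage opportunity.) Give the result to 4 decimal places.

salt→timber→axe→salt: 0.3721 × 2.349 × 1.091 = 0.95360
honey→timber→salt→honey: 0.2914 × 2.505 × 1.197 = 0.87376
Maximum is salt→timber→axe→salt at 0.9536; no arbitrage — every cycle loses value.

0.9536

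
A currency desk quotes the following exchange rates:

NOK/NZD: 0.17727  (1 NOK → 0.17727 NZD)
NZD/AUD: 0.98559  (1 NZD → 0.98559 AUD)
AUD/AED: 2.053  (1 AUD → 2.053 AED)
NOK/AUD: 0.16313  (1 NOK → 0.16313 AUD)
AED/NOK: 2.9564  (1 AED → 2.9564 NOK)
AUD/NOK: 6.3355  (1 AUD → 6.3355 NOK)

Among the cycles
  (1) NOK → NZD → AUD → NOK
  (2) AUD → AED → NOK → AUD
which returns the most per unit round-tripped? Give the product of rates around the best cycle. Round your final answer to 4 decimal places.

(1) 0.17727 × 0.98559 × 6.3355 = 1.10691
(2) 2.053 × 2.9564 × 0.16313 = 0.99012
Highest is cycle (1) at 1.1069 (>1, arbitrage).

1.1069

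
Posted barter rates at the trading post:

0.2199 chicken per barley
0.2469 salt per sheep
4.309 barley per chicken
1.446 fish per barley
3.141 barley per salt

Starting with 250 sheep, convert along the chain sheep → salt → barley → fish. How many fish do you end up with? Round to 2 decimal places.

280.35

250 sheep × 0.2469 = 61.725 salt
61.725 salt × 3.141 = 193.878225 barley
193.878225 barley × 1.446 = 280.34791335 fish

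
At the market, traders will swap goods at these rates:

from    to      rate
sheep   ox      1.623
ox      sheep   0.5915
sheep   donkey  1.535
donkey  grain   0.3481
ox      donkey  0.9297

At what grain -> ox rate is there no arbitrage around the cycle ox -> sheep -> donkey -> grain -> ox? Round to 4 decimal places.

Known legs of the cycle: 0.5915 × 1.535 × 0.3481 = 0.31605826525
For no arbitrage the full-cycle product must be 1, so the missing rate is 1 / 0.31605826525 ≈ 3.163974.

3.1640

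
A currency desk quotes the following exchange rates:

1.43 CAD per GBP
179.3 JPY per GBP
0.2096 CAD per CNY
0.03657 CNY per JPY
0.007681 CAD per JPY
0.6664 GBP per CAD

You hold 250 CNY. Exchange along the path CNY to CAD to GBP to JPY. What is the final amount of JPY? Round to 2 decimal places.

250 CNY × 0.2096 = 52.4 CAD
52.4 CAD × 0.6664 = 34.91936 GBP
34.91936 GBP × 179.3 = 6261.041248 JPY

6261.04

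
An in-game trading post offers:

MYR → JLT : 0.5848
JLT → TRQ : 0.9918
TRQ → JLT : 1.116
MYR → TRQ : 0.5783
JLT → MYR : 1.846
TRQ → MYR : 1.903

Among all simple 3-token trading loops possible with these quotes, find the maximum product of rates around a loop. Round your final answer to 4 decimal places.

1.1914

MYR→TRQ→JLT→MYR: 0.5783 × 1.116 × 1.846 = 1.19138
MYR→JLT→TRQ→MYR: 0.5848 × 0.9918 × 1.903 = 1.10375
Maximum is MYR→TRQ→JLT→MYR at 1.1914; arbitrage exists.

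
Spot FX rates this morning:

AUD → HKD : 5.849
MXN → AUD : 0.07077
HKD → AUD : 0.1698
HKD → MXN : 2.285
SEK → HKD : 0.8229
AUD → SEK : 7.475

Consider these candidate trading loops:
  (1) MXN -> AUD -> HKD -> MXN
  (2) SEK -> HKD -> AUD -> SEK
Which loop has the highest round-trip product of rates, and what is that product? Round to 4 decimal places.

(1) 0.07077 × 5.849 × 2.285 = 0.94584
(2) 0.8229 × 0.1698 × 7.475 = 1.04447
Highest is cycle (2) at 1.0445 (>1, arbitrage).

1.0445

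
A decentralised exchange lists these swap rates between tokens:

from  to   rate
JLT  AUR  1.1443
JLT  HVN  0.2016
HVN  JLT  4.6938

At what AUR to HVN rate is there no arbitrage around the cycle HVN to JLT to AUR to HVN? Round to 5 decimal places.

Known legs of the cycle: 4.6938 × 1.1443 = 5.37111534
For no arbitrage the full-cycle product must be 1, so the missing rate is 1 / 5.37111534 ≈ 0.1861811.

0.18618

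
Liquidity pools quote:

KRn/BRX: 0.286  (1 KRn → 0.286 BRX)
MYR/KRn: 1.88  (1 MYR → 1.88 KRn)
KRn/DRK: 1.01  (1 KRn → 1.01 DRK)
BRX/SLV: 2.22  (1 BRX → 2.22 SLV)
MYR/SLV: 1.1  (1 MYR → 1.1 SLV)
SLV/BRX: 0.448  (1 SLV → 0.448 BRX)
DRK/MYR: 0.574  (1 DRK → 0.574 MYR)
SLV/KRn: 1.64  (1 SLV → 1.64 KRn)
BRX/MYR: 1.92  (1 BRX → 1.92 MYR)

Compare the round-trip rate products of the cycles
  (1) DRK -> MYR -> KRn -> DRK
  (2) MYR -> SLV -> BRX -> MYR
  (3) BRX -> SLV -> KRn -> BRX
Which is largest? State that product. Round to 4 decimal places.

(1) 0.574 × 1.88 × 1.01 = 1.08991
(2) 1.1 × 0.448 × 1.92 = 0.94618
(3) 2.22 × 1.64 × 0.286 = 1.04127
Highest is cycle (1) at 1.0899 (>1, arbitrage).

1.0899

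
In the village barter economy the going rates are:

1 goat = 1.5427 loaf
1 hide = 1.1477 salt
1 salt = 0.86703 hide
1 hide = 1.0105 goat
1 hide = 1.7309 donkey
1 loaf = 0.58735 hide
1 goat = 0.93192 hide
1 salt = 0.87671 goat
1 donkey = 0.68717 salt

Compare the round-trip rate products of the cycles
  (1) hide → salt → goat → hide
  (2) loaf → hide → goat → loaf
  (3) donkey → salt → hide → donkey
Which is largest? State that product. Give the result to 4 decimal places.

(1) 1.1477 × 0.87671 × 0.93192 = 0.93770
(2) 0.58735 × 1.0105 × 1.5427 = 0.91562
(3) 0.68717 × 0.86703 × 1.7309 = 1.03127
Highest is cycle (3) at 1.0313 (>1, arbitrage).

1.0313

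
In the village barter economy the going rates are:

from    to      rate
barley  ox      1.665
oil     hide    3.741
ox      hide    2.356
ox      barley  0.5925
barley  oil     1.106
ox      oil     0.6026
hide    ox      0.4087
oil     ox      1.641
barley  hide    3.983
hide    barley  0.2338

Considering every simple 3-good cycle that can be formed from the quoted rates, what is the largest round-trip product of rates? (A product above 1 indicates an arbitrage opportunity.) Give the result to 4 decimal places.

1.0754

barley→oil→ox→barley: 1.106 × 1.641 × 0.5925 = 1.07536
barley→oil→hide→barley: 1.106 × 3.741 × 0.2338 = 0.96736
barley→hide→ox→barley: 3.983 × 0.4087 × 0.5925 = 0.96450
oil→hide→ox→oil: 3.741 × 0.4087 × 0.6026 = 0.92134
barley→ox→hide→barley: 1.665 × 2.356 × 0.2338 = 0.91714
Maximum is barley→oil→ox→barley at 1.0754; arbitrage exists.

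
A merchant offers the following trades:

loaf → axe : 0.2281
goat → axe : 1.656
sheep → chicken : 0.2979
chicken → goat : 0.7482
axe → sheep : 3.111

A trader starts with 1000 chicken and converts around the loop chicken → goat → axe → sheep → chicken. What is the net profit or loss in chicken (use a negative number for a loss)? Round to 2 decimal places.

1000 chicken × 0.7482 = 748.2 goat
748.2 goat × 1.656 = 1239.0192 axe
1239.0192 axe × 3.111 = 3854.5887312 sheep
3854.5887312 sheep × 0.2979 = 1148.28198302448 chicken
Net change: 1148.28198302448 − 1000 = 148.28198302448 chicken

148.28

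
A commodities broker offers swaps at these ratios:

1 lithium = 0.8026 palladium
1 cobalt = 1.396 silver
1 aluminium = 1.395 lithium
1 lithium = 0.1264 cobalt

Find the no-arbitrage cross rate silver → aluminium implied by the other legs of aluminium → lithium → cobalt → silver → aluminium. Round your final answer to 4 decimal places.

4.0625

Known legs of the cycle: 1.395 × 0.1264 × 1.396 = 0.246153888
For no arbitrage the full-cycle product must be 1, so the missing rate is 1 / 0.246153888 ≈ 4.062499.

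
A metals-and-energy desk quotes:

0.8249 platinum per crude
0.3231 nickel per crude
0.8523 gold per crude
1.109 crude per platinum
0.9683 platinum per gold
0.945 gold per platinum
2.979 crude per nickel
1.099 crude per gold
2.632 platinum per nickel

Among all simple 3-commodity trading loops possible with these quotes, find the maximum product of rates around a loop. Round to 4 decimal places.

crude→nickel→platinum→crude: 0.3231 × 2.632 × 1.109 = 0.94309
gold→platinum→crude→gold: 0.9683 × 1.109 × 0.8523 = 0.91524
gold→crude→platinum→gold: 1.099 × 0.8249 × 0.945 = 0.85670
Maximum is crude→nickel→platinum→crude at 0.9431; no arbitrage — every cycle loses value.

0.9431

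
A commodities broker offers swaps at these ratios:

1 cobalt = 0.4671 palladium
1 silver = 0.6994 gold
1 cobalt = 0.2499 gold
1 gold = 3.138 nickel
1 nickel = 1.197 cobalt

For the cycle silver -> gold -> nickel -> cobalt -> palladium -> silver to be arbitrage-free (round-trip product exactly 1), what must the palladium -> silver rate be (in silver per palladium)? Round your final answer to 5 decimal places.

0.81492

Known legs of the cycle: 0.6994 × 3.138 × 1.197 × 0.4671 = 1.22710742773164
For no arbitrage the full-cycle product must be 1, so the missing rate is 1 / 1.22710742773164 ≈ 0.8149246.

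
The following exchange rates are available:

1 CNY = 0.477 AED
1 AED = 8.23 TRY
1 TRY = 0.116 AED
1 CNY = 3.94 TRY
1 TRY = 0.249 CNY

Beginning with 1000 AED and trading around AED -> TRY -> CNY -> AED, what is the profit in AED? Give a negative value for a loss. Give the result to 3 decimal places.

-22.498

1000 AED × 8.23 = 8230 TRY
8230 TRY × 0.249 = 2049.27 CNY
2049.27 CNY × 0.477 = 977.50179 AED
Net change: 977.50179 − 1000 = -22.49821 AED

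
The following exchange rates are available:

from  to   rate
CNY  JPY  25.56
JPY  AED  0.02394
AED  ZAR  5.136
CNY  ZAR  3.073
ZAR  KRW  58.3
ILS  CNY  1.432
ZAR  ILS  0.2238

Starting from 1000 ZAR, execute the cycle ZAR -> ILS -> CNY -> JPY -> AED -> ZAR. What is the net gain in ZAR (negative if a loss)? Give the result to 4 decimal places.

7.1940

1000 ZAR × 0.2238 = 223.8 ILS
223.8 ILS × 1.432 = 320.4816 CNY
320.4816 CNY × 25.56 = 8191.509696 JPY
8191.509696 JPY × 0.02394 = 196.10474212224 AED
196.10474212224 AED × 5.136 = 1007.19395553982464 ZAR
Net change: 1007.19395553982464 − 1000 = 7.19395553982464 ZAR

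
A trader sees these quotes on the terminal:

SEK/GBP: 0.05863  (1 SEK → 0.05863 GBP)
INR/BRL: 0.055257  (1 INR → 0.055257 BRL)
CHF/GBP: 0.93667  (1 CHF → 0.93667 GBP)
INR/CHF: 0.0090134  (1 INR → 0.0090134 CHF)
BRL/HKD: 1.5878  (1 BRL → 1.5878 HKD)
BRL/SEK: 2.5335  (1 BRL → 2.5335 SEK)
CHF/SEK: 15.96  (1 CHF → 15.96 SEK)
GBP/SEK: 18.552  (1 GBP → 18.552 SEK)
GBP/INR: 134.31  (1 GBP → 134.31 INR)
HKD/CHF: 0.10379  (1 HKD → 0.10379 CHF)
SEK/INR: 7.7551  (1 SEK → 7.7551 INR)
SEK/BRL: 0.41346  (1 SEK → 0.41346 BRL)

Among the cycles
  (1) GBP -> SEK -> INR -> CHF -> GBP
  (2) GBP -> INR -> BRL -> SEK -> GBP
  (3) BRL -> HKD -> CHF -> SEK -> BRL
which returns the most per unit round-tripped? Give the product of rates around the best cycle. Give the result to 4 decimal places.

1.2147

(1) 18.552 × 7.7551 × 0.0090134 × 0.93667 = 1.21466
(2) 134.31 × 0.055257 × 2.5335 × 0.05863 = 1.10239
(3) 1.5878 × 0.10379 × 15.96 × 0.41346 = 1.08747
Highest is cycle (1) at 1.2147 (>1, arbitrage).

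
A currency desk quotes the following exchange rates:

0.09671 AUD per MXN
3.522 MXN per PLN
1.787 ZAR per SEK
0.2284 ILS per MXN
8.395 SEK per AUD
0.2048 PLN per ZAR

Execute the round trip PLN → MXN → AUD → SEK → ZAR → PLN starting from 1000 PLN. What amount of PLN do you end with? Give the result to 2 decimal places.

1000 PLN × 3.522 = 3522 MXN
3522 MXN × 0.09671 = 340.61262 AUD
340.61262 AUD × 8.395 = 2859.4429449 SEK
2859.4429449 SEK × 1.787 = 5109.8245425363 ZAR
5109.8245425363 ZAR × 0.2048 = 1046.49206631143424 PLN

1046.49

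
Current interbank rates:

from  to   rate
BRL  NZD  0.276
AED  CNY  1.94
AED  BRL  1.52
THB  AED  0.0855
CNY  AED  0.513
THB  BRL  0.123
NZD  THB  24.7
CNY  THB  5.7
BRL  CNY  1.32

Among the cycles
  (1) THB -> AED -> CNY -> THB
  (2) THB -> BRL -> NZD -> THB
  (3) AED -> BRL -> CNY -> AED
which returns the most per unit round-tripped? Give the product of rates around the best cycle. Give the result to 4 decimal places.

(1) 0.0855 × 1.94 × 5.7 = 0.94546
(2) 0.123 × 0.276 × 24.7 = 0.83852
(3) 1.52 × 1.32 × 0.513 = 1.02928
Highest is cycle (3) at 1.0293 (>1, arbitrage).

1.0293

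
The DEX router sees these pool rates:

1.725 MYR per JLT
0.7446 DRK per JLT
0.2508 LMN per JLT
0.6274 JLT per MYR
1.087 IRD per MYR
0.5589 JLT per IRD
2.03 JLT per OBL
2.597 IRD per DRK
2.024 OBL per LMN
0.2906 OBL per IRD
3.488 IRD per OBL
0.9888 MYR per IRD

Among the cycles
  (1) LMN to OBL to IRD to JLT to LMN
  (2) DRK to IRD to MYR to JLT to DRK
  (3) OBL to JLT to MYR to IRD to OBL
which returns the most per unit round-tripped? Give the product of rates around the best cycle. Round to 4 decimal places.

1.1996

(1) 2.024 × 3.488 × 0.5589 × 0.2508 = 0.98957
(2) 2.597 × 0.9888 × 0.6274 × 0.7446 = 1.19963
(3) 2.03 × 1.725 × 1.087 × 0.2906 = 1.10614
Highest is cycle (2) at 1.1996 (>1, arbitrage).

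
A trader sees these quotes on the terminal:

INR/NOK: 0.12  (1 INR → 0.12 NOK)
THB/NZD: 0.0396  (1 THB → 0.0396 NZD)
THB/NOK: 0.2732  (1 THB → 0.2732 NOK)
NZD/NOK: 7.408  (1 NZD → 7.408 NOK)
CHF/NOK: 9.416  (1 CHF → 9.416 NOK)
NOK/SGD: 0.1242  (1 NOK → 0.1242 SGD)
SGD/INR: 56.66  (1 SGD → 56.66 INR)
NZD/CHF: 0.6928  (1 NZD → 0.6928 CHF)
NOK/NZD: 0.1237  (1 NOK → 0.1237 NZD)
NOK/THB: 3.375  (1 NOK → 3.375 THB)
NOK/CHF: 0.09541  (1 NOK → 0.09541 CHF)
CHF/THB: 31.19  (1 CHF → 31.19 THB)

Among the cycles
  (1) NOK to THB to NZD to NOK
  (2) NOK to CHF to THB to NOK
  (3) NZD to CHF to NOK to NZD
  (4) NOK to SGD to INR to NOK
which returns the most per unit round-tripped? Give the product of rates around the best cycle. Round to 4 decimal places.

0.9901

(1) 3.375 × 0.0396 × 7.408 = 0.99008
(2) 0.09541 × 31.19 × 0.2732 = 0.81300
(3) 0.6928 × 9.416 × 0.1237 = 0.80695
(4) 0.1242 × 56.66 × 0.12 = 0.84446
Highest is cycle (1) at 0.9901 (≤1, no arbitrage).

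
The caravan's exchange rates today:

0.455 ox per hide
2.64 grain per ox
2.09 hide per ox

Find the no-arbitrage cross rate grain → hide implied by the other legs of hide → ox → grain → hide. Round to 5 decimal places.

0.83250

Known legs of the cycle: 0.455 × 2.64 = 1.2012
For no arbitrage the full-cycle product must be 1, so the missing rate is 1 / 1.2012 ≈ 0.8325008.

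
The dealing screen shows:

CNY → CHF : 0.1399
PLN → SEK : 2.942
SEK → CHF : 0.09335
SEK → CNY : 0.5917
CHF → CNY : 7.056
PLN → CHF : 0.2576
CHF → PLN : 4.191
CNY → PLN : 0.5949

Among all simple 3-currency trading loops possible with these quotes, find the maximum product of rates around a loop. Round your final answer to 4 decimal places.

1.1510

SEK→CHF→PLN→SEK: 0.09335 × 4.191 × 2.942 = 1.15100
CNY→PLN→CHF→CNY: 0.5949 × 0.2576 × 7.056 = 1.08131
SEK→CNY→PLN→SEK: 0.5917 × 0.5949 × 2.942 = 1.03559
Maximum is SEK→CHF→PLN→SEK at 1.1510; arbitrage exists.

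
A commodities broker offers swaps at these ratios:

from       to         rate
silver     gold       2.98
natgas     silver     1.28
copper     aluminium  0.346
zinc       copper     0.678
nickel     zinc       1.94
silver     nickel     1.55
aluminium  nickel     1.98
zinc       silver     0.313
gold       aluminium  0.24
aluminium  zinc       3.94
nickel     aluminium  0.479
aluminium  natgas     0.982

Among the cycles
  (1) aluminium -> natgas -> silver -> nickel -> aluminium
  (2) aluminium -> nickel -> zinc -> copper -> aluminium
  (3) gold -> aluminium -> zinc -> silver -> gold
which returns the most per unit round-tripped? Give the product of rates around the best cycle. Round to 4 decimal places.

0.9332

(1) 0.982 × 1.28 × 1.55 × 0.479 = 0.93323
(2) 1.98 × 1.94 × 0.678 × 0.346 = 0.90110
(3) 0.24 × 3.94 × 0.313 × 2.98 = 0.88200
Highest is cycle (1) at 0.9332 (≤1, no arbitrage).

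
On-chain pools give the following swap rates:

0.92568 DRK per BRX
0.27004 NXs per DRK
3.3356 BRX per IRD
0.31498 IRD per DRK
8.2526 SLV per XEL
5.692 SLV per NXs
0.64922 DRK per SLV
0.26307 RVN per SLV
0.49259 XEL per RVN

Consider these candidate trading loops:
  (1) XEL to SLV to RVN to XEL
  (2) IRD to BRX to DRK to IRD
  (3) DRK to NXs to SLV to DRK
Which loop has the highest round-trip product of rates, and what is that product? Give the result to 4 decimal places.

1.0694

(1) 8.2526 × 0.26307 × 0.49259 = 1.06942
(2) 3.3356 × 0.92568 × 0.31498 = 0.97256
(3) 0.27004 × 5.692 × 0.64922 = 0.99790
Highest is cycle (1) at 1.0694 (>1, arbitrage).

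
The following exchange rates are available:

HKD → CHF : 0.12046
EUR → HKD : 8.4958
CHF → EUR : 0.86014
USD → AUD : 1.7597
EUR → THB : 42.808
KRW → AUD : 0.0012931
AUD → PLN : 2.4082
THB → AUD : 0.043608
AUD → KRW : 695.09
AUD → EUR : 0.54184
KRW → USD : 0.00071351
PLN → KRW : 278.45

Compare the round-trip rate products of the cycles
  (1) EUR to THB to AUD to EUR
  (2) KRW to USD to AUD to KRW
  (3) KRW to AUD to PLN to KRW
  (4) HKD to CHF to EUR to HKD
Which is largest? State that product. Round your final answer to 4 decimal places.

(1) 42.808 × 0.043608 × 0.54184 = 1.01149
(2) 0.00071351 × 1.7597 × 695.09 = 0.87273
(3) 0.0012931 × 2.4082 × 278.45 = 0.86711
(4) 0.12046 × 0.86014 × 8.4958 = 0.88027
Highest is cycle (1) at 1.0115 (>1, arbitrage).

1.0115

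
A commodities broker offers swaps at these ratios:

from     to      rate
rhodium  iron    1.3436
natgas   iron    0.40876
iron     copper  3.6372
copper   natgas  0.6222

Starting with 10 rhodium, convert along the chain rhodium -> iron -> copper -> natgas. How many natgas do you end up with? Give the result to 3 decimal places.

30.407

10 rhodium × 1.3436 = 13.436 iron
13.436 iron × 3.6372 = 48.8694192 copper
48.8694192 copper × 0.6222 = 30.40655262624 natgas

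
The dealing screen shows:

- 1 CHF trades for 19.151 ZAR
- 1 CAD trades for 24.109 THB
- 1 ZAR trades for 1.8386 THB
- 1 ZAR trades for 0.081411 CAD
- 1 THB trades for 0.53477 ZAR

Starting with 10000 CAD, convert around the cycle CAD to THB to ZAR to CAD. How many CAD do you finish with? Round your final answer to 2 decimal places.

10000 CAD × 24.109 = 241090 THB
241090 THB × 0.53477 = 128927.6993 ZAR
128927.6993 ZAR × 0.081411 = 10496.1329277123 CAD

10496.13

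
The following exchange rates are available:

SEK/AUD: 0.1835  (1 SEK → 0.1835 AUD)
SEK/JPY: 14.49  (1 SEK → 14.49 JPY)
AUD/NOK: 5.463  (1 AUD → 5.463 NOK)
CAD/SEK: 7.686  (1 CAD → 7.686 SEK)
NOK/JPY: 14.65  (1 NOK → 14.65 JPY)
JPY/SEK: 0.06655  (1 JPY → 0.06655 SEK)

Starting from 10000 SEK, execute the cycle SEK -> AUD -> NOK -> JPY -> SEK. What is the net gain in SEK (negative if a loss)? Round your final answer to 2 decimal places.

-226.44

10000 SEK × 0.1835 = 1835 AUD
1835 AUD × 5.463 = 10024.605 NOK
10024.605 NOK × 14.65 = 146860.46325 JPY
146860.46325 JPY × 0.06655 = 9773.5638292875 SEK
Net change: 9773.5638292875 − 10000 = -226.4361707125 SEK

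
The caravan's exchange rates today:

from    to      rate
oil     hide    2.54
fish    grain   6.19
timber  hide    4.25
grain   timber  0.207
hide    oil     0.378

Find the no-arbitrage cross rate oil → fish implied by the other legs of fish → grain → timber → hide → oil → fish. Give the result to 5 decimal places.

Known legs of the cycle: 6.19 × 0.207 × 4.25 × 0.378 = 2.058456645
For no arbitrage the full-cycle product must be 1, so the missing rate is 1 / 2.058456645 ≈ 0.4858009.

0.48580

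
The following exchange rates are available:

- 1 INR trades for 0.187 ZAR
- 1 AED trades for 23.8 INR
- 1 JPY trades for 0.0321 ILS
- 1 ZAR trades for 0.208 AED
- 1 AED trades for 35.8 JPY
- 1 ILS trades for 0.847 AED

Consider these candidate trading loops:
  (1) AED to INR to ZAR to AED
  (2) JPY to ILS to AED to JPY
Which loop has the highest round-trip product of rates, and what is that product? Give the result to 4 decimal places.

0.9734

(1) 23.8 × 0.187 × 0.208 = 0.92572
(2) 0.0321 × 0.847 × 35.8 = 0.97336
Highest is cycle (2) at 0.9734 (≤1, no arbitrage).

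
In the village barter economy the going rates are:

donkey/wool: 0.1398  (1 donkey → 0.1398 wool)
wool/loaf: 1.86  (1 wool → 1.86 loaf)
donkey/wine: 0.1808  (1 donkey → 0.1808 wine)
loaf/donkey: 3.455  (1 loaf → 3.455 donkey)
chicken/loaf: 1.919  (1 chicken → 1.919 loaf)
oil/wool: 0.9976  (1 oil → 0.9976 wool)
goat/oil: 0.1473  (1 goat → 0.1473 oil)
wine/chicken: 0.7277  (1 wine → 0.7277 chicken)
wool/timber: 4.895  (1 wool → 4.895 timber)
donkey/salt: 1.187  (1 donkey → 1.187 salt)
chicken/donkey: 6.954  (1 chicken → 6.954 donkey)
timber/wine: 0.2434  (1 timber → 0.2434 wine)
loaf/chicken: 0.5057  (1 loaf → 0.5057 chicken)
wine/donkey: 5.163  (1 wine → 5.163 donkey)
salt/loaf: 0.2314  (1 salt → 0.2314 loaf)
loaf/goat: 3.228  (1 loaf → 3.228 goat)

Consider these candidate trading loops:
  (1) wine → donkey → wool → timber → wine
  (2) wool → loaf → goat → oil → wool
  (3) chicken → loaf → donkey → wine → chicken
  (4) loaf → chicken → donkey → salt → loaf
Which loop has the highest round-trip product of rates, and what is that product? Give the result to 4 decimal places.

0.9659

(1) 5.163 × 0.1398 × 4.895 × 0.2434 = 0.85997
(2) 1.86 × 3.228 × 0.1473 × 0.9976 = 0.88228
(3) 1.919 × 3.455 × 0.1808 × 0.7277 = 0.87232
(4) 0.5057 × 6.954 × 1.187 × 0.2314 = 0.96592
Highest is cycle (4) at 0.9659 (≤1, no arbitrage).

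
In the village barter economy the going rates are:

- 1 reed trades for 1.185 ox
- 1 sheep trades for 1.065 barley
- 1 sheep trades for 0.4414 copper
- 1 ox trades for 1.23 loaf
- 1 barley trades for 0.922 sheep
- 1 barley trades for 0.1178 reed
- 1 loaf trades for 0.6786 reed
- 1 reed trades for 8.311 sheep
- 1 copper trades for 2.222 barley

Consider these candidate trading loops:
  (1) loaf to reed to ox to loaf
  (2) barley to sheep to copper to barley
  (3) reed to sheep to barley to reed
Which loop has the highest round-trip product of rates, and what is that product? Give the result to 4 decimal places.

(1) 0.6786 × 1.185 × 1.23 = 0.98909
(2) 0.922 × 0.4414 × 2.222 = 0.90429
(3) 8.311 × 1.065 × 0.1178 = 1.04267
Highest is cycle (3) at 1.0427 (>1, arbitrage).

1.0427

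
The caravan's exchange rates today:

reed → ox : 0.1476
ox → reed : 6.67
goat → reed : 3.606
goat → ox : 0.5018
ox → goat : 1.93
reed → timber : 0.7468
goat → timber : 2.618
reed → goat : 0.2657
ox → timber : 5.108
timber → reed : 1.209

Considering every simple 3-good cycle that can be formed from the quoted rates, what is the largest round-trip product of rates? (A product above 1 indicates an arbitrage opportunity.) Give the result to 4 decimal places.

1.0272

goat→reed→ox→goat: 3.606 × 0.1476 × 1.93 = 1.02723
reed→ox→timber→reed: 0.1476 × 5.108 × 1.209 = 0.91151
goat→ox→reed→goat: 0.5018 × 6.67 × 0.2657 = 0.88930
goat→timber→reed→goat: 2.618 × 1.209 × 0.2657 = 0.84098
Maximum is goat→reed→ox→goat at 1.0272; arbitrage exists.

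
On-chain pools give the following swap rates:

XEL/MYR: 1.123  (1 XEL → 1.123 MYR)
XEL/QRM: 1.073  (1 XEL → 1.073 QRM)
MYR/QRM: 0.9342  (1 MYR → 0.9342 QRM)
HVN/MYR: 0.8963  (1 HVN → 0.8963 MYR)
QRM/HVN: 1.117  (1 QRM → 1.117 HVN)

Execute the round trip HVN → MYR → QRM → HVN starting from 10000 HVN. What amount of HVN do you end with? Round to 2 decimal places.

10000 HVN × 0.8963 = 8963 MYR
8963 MYR × 0.9342 = 8373.2346 QRM
8373.2346 QRM × 1.117 = 9352.9030482 HVN

9352.90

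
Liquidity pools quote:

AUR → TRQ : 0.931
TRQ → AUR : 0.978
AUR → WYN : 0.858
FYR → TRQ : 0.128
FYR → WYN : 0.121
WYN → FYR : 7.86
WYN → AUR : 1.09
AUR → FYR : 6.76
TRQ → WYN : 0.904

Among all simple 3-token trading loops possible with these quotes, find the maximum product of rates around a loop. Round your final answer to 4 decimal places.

0.9174

AUR→TRQ→WYN→AUR: 0.931 × 0.904 × 1.09 = 0.91737
TRQ→WYN→FYR→TRQ: 0.904 × 7.86 × 0.128 = 0.90950
AUR→FYR→WYN→AUR: 6.76 × 0.121 × 1.09 = 0.89158
AUR→FYR→TRQ→AUR: 6.76 × 0.128 × 0.978 = 0.84624
Maximum is AUR→TRQ→WYN→AUR at 0.9174; no arbitrage — every cycle loses value.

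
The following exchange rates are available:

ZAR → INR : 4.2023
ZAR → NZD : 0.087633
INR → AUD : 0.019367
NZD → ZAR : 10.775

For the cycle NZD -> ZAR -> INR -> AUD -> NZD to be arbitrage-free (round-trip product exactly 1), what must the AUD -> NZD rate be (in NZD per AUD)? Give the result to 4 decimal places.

1.1403

Known legs of the cycle: 10.775 × 4.2023 × 0.019367 = 0.8769335476775
For no arbitrage the full-cycle product must be 1, so the missing rate is 1 / 0.8769335476775 ≈ 1.140337.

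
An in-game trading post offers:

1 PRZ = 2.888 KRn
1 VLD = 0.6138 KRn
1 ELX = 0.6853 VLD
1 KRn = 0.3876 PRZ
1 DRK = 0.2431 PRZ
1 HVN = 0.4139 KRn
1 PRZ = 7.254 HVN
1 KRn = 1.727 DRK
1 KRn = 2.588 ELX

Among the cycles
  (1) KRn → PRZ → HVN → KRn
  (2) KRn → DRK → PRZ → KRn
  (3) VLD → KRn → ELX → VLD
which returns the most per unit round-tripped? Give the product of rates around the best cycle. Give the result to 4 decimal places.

(1) 0.3876 × 7.254 × 0.4139 = 1.16374
(2) 1.727 × 0.2431 × 2.888 = 1.21248
(3) 0.6138 × 2.588 × 0.6853 = 1.08861
Highest is cycle (2) at 1.2125 (>1, arbitrage).

1.2125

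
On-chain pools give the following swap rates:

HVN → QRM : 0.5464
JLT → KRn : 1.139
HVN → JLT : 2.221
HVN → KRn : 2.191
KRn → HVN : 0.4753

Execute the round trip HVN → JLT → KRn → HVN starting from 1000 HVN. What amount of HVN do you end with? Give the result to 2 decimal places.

1202.38

1000 HVN × 2.221 = 2221 JLT
2221 JLT × 1.139 = 2529.719 KRn
2529.719 KRn × 0.4753 = 1202.3754407 HVN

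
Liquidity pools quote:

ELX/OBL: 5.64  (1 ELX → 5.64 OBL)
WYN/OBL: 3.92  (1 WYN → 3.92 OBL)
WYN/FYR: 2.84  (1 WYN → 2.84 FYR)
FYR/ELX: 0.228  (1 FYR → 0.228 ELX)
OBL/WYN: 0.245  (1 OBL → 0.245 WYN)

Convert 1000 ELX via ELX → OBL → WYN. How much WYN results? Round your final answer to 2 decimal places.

1000 ELX × 5.64 = 5640 OBL
5640 OBL × 0.245 = 1381.8 WYN

1381.80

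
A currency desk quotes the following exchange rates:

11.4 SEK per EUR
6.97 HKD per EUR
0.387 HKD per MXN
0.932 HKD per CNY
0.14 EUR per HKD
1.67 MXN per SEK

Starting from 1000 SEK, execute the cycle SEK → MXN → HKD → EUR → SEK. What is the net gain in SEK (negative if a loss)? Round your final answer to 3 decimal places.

31.479

1000 SEK × 1.67 = 1670 MXN
1670 MXN × 0.387 = 646.29 HKD
646.29 HKD × 0.14 = 90.4806 EUR
90.4806 EUR × 11.4 = 1031.47884 SEK
Net change: 1031.47884 − 1000 = 31.47884 SEK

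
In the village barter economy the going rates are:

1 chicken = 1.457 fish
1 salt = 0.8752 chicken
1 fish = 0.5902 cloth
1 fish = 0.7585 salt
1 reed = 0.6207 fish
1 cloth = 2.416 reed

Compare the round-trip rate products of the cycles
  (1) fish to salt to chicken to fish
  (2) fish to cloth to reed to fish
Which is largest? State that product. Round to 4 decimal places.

(1) 0.7585 × 0.8752 × 1.457 = 0.96721
(2) 0.5902 × 2.416 × 0.6207 = 0.88507
Highest is cycle (1) at 0.9672 (≤1, no arbitrage).

0.9672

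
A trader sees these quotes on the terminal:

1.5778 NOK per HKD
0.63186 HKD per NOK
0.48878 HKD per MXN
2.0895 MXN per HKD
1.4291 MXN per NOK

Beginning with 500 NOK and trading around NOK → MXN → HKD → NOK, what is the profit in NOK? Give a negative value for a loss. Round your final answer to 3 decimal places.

51.059

500 NOK × 1.4291 = 714.55 MXN
714.55 MXN × 0.48878 = 349.257749 HKD
349.257749 HKD × 1.5778 = 551.0588763722 NOK
Net change: 551.0588763722 − 500 = 51.0588763722 NOK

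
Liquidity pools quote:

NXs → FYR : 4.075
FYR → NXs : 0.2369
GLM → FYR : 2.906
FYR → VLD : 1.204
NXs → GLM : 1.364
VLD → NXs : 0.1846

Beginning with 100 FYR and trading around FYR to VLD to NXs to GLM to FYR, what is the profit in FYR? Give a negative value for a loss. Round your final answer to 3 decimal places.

-11.902

100 FYR × 1.204 = 120.4 VLD
120.4 VLD × 0.1846 = 22.22584 NXs
22.22584 NXs × 1.364 = 30.31604576 GLM
30.31604576 GLM × 2.906 = 88.09842897856 FYR
Net change: 88.09842897856 − 100 = -11.90157102144 FYR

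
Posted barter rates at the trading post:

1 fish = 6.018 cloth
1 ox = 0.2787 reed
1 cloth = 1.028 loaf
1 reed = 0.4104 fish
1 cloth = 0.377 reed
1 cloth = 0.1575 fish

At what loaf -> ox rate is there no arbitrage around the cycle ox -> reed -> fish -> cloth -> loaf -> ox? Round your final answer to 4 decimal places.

1.4132

Known legs of the cycle: 0.2787 × 0.4104 × 6.018 × 1.028 = 0.70760292403392
For no arbitrage the full-cycle product must be 1, so the missing rate is 1 / 0.70760292403392 ≈ 1.413222.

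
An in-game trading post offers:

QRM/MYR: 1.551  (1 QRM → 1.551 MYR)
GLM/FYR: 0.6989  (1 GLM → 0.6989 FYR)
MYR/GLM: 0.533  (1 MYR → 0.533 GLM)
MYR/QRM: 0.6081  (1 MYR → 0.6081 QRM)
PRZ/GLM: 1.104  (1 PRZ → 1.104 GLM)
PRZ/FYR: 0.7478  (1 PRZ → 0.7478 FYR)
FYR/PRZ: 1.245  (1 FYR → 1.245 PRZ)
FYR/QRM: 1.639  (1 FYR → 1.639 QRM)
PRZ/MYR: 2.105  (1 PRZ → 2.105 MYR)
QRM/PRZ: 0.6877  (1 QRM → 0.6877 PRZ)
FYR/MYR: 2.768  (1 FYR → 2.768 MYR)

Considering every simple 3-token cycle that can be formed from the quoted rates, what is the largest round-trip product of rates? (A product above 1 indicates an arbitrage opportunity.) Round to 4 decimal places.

1.0311

GLM→FYR→MYR→GLM: 0.6989 × 2.768 × 0.533 = 1.03112
GLM→FYR→PRZ→GLM: 0.6989 × 1.245 × 1.104 = 0.96062
QRM→PRZ→MYR→QRM: 0.6877 × 2.105 × 0.6081 = 0.88029
QRM→PRZ→FYR→QRM: 0.6877 × 0.7478 × 1.639 = 0.84288
Maximum is GLM→FYR→MYR→GLM at 1.0311; arbitrage exists.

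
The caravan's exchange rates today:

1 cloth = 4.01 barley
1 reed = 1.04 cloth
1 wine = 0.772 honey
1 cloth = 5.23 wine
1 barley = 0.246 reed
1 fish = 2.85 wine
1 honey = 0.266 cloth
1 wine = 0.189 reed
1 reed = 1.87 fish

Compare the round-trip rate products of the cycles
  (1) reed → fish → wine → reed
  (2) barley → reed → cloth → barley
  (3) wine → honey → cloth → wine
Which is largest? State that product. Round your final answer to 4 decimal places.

(1) 1.87 × 2.85 × 0.189 = 1.00728
(2) 0.246 × 1.04 × 4.01 = 1.02592
(3) 0.772 × 0.266 × 5.23 = 1.07399
Highest is cycle (3) at 1.0740 (>1, arbitrage).

1.0740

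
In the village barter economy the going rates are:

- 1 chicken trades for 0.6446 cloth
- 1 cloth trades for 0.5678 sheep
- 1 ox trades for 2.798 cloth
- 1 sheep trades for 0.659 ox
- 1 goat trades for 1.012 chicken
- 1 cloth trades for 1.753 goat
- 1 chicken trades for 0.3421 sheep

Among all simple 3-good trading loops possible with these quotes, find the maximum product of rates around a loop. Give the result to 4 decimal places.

chicken→cloth→goat→chicken: 0.6446 × 1.753 × 1.012 = 1.14354
cloth→sheep→ox→cloth: 0.5678 × 0.659 × 2.798 = 1.04696
Maximum is chicken→cloth→goat→chicken at 1.1435; arbitrage exists.

1.1435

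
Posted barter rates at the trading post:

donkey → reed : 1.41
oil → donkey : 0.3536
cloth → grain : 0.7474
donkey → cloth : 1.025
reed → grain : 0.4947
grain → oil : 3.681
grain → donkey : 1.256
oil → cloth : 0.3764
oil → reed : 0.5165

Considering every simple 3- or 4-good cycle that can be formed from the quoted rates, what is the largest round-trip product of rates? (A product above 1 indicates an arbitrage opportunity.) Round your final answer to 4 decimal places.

oil→cloth→grain→oil: 0.3764 × 0.7474 × 3.681 = 1.03554
oil→donkey→cloth→grain→oil: 0.3536 × 1.025 × 0.7474 × 3.681 = 0.99714
grain→donkey→cloth→grain: 1.256 × 1.025 × 0.7474 = 0.96220
oil→reed→grain→oil: 0.5165 × 0.4947 × 3.681 = 0.94054
oil→donkey→reed→grain→oil: 0.3536 × 1.41 × 0.4947 × 3.681 = 0.90790
grain→donkey→reed→grain: 1.256 × 1.41 × 0.4947 = 0.87609
Maximum is oil→cloth→grain→oil at 1.0355; arbitrage exists.

1.0355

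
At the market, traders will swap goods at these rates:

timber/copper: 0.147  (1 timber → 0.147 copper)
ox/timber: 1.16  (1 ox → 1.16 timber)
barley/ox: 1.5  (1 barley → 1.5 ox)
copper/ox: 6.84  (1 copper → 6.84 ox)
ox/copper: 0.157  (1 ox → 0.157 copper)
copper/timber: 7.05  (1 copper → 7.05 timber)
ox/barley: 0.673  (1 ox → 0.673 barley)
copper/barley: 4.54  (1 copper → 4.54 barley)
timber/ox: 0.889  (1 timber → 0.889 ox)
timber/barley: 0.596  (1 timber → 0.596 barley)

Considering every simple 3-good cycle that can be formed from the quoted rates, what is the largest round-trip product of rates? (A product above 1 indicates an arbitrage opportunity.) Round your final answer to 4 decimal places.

ox→timber→copper→ox: 1.16 × 0.147 × 6.84 = 1.16636
barley→ox→copper→barley: 1.5 × 0.157 × 4.54 = 1.06917
barley→ox→timber→barley: 1.5 × 1.16 × 0.596 = 1.03704
ox→copper→timber→ox: 0.157 × 7.05 × 0.889 = 0.98399
Maximum is ox→timber→copper→ox at 1.1664; arbitrage exists.

1.1664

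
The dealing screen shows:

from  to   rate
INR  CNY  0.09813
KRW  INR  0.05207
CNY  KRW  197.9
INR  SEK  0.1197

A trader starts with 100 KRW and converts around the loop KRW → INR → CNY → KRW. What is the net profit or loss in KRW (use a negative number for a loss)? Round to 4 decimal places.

100 KRW × 0.05207 = 5.207 INR
5.207 INR × 0.09813 = 0.51096291 CNY
0.51096291 CNY × 197.9 = 101.119559889 KRW
Net change: 101.119559889 − 100 = 1.119559889 KRW

1.1196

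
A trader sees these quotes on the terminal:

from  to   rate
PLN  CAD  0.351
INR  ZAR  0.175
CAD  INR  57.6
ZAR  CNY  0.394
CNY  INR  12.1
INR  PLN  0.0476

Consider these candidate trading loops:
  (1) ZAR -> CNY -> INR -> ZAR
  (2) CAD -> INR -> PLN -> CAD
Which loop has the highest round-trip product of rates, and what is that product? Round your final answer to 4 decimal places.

(1) 0.394 × 12.1 × 0.175 = 0.83430
(2) 57.6 × 0.0476 × 0.351 = 0.96236
Highest is cycle (2) at 0.9624 (≤1, no arbitrage).

0.9624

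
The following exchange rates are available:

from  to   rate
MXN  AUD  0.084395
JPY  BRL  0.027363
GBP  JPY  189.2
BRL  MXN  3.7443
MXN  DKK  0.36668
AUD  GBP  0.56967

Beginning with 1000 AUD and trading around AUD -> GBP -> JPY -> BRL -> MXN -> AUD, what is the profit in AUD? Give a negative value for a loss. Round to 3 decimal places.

1000 AUD × 0.56967 = 569.67 GBP
569.67 GBP × 189.2 = 107781.564 JPY
107781.564 JPY × 0.027363 = 2949.226935732 BRL
2949.226935732 BRL × 3.7443 = 11042.7904154613276 MXN
11042.7904154613276 MXN × 0.084395 = 931.956297112858742802 AUD
Net change: 931.956297112858742802 − 1000 = -68.043702887141257198 AUD

-68.044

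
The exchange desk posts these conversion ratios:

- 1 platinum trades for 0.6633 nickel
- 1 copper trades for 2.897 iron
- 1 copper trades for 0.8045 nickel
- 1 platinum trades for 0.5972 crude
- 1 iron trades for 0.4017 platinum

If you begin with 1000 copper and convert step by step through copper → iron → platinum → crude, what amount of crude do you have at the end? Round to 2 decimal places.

694.98

1000 copper × 2.897 = 2897 iron
2897 iron × 0.4017 = 1163.7249 platinum
1163.7249 platinum × 0.5972 = 694.97651028 crude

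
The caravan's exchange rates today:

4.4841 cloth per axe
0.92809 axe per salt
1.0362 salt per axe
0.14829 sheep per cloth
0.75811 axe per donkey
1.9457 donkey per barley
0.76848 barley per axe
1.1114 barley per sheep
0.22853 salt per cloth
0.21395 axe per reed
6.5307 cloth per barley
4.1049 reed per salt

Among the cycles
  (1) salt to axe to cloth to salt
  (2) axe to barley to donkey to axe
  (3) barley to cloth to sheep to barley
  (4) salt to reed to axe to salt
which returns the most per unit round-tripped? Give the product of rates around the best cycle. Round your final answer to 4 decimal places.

(1) 0.92809 × 4.4841 × 0.22853 = 0.95106
(2) 0.76848 × 1.9457 × 0.75811 = 1.13355
(3) 6.5307 × 0.14829 × 1.1114 = 1.07632
(4) 4.1049 × 0.21395 × 1.0362 = 0.91004
Highest is cycle (2) at 1.1335 (>1, arbitrage).

1.1335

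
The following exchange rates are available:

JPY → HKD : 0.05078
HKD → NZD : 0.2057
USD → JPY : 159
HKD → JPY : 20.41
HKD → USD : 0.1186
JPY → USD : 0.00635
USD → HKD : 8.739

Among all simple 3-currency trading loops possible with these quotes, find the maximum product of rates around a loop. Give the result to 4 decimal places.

HKD→JPY→USD→HKD: 20.41 × 0.00635 × 8.739 = 1.13260
HKD→USD→JPY→HKD: 0.1186 × 159 × 0.05078 = 0.95758
Maximum is HKD→JPY→USD→HKD at 1.1326; arbitrage exists.

1.1326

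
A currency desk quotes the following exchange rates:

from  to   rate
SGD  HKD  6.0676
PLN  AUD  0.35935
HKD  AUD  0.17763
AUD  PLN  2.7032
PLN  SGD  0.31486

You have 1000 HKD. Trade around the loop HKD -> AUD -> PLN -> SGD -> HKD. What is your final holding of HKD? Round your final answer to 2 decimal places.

917.34

1000 HKD × 0.17763 = 177.63 AUD
177.63 AUD × 2.7032 = 480.169416 PLN
480.169416 PLN × 0.31486 = 151.18614232176 SGD
151.18614232176 SGD × 6.0676 = 917.337037151510976 HKD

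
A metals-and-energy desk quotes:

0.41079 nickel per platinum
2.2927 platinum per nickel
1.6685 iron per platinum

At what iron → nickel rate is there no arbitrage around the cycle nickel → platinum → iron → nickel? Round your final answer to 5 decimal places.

0.26141

Known legs of the cycle: 2.2927 × 1.6685 = 3.82536995
For no arbitrage the full-cycle product must be 1, so the missing rate is 1 / 3.82536995 ≈ 0.2614126.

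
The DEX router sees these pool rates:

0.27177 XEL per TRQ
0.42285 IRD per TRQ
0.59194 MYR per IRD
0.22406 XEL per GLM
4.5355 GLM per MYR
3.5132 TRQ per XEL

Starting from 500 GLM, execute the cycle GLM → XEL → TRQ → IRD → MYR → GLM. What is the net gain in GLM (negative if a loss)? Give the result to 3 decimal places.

-53.186

500 GLM × 0.22406 = 112.03 XEL
112.03 XEL × 3.5132 = 393.583796 TRQ
393.583796 TRQ × 0.42285 = 166.4269081386 IRD
166.4269081386 IRD × 0.59194 = 98.514744003562884 MYR
98.514744003562884 MYR × 4.5355 = 446.813621428159460382 GLM
Net change: 446.813621428159460382 − 500 = -53.186378571840539618 GLM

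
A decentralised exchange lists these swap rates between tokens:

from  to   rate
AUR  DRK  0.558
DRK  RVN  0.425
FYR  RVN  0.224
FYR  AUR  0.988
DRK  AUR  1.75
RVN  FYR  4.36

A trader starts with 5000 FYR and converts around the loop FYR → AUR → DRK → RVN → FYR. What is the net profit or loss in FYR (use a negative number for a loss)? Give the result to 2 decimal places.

5000 FYR × 0.988 = 4940 AUR
4940 AUR × 0.558 = 2756.52 DRK
2756.52 DRK × 0.425 = 1171.521 RVN
1171.521 RVN × 4.36 = 5107.83156 FYR
Net change: 5107.83156 − 5000 = 107.83156 FYR

107.83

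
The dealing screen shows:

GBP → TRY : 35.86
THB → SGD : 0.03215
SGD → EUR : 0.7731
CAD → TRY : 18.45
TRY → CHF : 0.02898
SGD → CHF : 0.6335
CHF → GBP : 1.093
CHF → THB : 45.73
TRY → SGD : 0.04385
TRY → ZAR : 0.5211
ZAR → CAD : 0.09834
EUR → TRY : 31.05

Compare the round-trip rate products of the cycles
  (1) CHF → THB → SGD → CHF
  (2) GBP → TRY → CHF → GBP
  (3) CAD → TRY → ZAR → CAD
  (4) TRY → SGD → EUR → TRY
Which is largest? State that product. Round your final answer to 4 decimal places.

(1) 45.73 × 0.03215 × 0.6335 = 0.93138
(2) 35.86 × 0.02898 × 1.093 = 1.13587
(3) 18.45 × 0.5211 × 0.09834 = 0.94547
(4) 0.04385 × 0.7731 × 31.05 = 1.05261
Highest is cycle (2) at 1.1359 (>1, arbitrage).

1.1359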